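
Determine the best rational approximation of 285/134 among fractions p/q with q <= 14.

Expand x = 285/134 as a continued fraction with the Euclidean algorithm:
  285 = 2*134 + 17, so a_0 = 2.
  134 = 7*17 + 15, so a_1 = 7.
  17 = 1*15 + 2, so a_2 = 1.
  15 = 7*2 + 1, so a_3 = 7.
  2 = 2*1 + 0, so a_4 = 2.
so x = [2; 7, 1, 7, 2].
Convergents (p_i = a_i*p_{i-1} + p_{i-2}, q_i = a_i*q_{i-1} + q_{i-2} with p_{-2}=0, p_{-1}=1, q_{-2}=1, q_{-1}=0), until the denominator exceeds 14:
  i=0: a_0=2, p_0 = 2*1 + 0 = 2, q_0 = 2*0 + 1 = 1.
  i=1: a_1=7, p_1 = 7*2 + 1 = 15, q_1 = 7*1 + 0 = 7.
  i=2: a_2=1, p_2 = 1*15 + 2 = 17, q_2 = 1*7 + 1 = 8.
  i=3: a_3=7, p_3 = 7*17 + 15 = 134, q_3 = 7*8 + 7 = 63.
q_3 = 63 > 14, so the last convergent with denominator <= 14 is p_2/q_2 = 17/8.
The closest fraction with denominator <= 14 is either p_2/q_2 or the intermediate fraction (k*p_2 + p_1)/(k*q_2 + q_1) with the largest k >= 1 whose denominator stays <= 14; these approach x as k grows, and every other convergent or intermediate fraction in range is farther away.
Largest k: floor((14 - q_1)/q_2) = floor((14 - 7)/8) = 0.
Since k = 0, no intermediate fraction beyond p_2/q_2 has denominator <= 14, so the convergent 17/8 is the closest (its error is |285*8 - 17*134|/(134*8) = 2/1072).

17/8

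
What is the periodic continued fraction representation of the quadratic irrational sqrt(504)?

[22; (2, 4, 2, 44)]

Write x_i = (sqrt(504) + m_i)/d_i with (m_0, d_0) = (0, 1). a_0 = floor(sqrt(504)) = 22, since 22^2 = 484 <= 504 < 529 = 23^2.
Iterate m_{i+1} = d_i*a_i - m_i, d_{i+1} = (504 - m_{i+1}^2)/d_i, a_{i+1} = floor((a_0 + m_{i+1})/d_{i+1}):
  m_1 = 1*22 - 0 = 22, d_1 = (504 - 22^2)/1 = 20/1 = 20, a_1 = floor((22 + 22)/20) = 2.
  m_2 = 20*2 - 22 = 18, d_2 = (504 - 18^2)/20 = 180/20 = 9, a_2 = floor((22 + 18)/9) = 4.
  m_3 = 9*4 - 18 = 18, d_3 = (504 - 18^2)/9 = 180/9 = 20, a_3 = floor((22 + 18)/20) = 2.
  m_4 = 20*2 - 18 = 22, d_4 = (504 - 22^2)/20 = 20/20 = 1, a_4 = floor((22 + 22)/1) = 44.
  m_5 = 1*44 - 22 = 22, d_5 = (504 - 22^2)/1 = 20/1 = 20: (m_5, d_5) = (m_1, d_1) = (22, 20), so from here the quotients repeat a_1, ..., a_4; the period length is 4.
Hence the expansion of sqrt(504) is a_0 = 22 followed by the repeating block 2, 4, 2, 44 (period 4).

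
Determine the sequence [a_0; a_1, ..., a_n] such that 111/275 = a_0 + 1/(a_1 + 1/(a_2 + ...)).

[0; 2, 2, 10, 1, 1, 2]

Run the Euclidean algorithm on 111 and 275; the successive quotients are the partial quotients a_0, a_1, ... (each step inverts the fractional part left over by the previous one):
  111 = 0*275 + 111, so a_0 = 0.
  275 = 2*111 + 53, so a_1 = 2.
  111 = 2*53 + 5, so a_2 = 2.
  53 = 10*5 + 3, so a_3 = 10.
  5 = 1*3 + 2, so a_4 = 1.
  3 = 1*2 + 1, so a_5 = 1.
  2 = 2*1 + 0, so a_6 = 2.
The remainder reaches 0 after 7 divisions, so the expansion has 7 partial quotients, read off in order.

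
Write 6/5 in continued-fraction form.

Run the Euclidean algorithm on 6 and 5; the successive quotients are the partial quotients a_0, a_1, ... (each step inverts the fractional part left over by the previous one):
  6 = 1*5 + 1, so a_0 = 1.
  5 = 5*1 + 0, so a_1 = 5.
The remainder reaches 0 after 2 divisions, so the expansion has 2 partial quotients, read off in order.

[1; 5]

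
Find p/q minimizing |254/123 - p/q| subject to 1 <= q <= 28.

31/15

Expand x = 254/123 as a continued fraction with the Euclidean algorithm:
  254 = 2*123 + 8, so a_0 = 2.
  123 = 15*8 + 3, so a_1 = 15.
  8 = 2*3 + 2, so a_2 = 2.
  3 = 1*2 + 1, so a_3 = 1.
  2 = 2*1 + 0, so a_4 = 2.
so x = [2; 15, 2, 1, 2].
Convergents (p_i = a_i*p_{i-1} + p_{i-2}, q_i = a_i*q_{i-1} + q_{i-2} with p_{-2}=0, p_{-1}=1, q_{-2}=1, q_{-1}=0), until the denominator exceeds 28:
  i=0: a_0=2, p_0 = 2*1 + 0 = 2, q_0 = 2*0 + 1 = 1.
  i=1: a_1=15, p_1 = 15*2 + 1 = 31, q_1 = 15*1 + 0 = 15.
  i=2: a_2=2, p_2 = 2*31 + 2 = 64, q_2 = 2*15 + 1 = 31.
q_2 = 31 > 28, so the last convergent with denominator <= 28 is p_1/q_1 = 31/15.
The closest fraction with denominator <= 28 is either p_1/q_1 or the intermediate fraction (k*p_1 + p_0)/(k*q_1 + q_0) with the largest k >= 1 whose denominator stays <= 28; these approach x as k grows, and every other convergent or intermediate fraction in range is farther away.
Largest k: floor((28 - q_0)/q_1) = floor((28 - 1)/15) = 1.
That gives (1*31 + 2)/(1*15 + 1) = 33/16.
Compare the errors: |x - 31/15| = |254*15 - 31*123|/(123*15) = 3/1845, and |x - 33/16| = |254*16 - 33*123|/(123*16) = 5/1968.
Cross-multiplying, 3*1968 = 5904 < 9225 = 5*1845, so 3/1845 is smaller: the convergent 31/15 is closer to x than 33/16.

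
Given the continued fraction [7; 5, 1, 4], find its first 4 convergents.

7/1, 36/5, 43/6, 208/29

Using the convergent recurrence p_i = a_i*p_{i-1} + p_{i-2}, q_i = a_i*q_{i-1} + q_{i-2} with p_{-2}=0, p_{-1}=1, q_{-2}=1, q_{-1}=0:
  i=0: a_0=7, p_0 = 7*1 + 0 = 7, q_0 = 7*0 + 1 = 1.
  i=1: a_1=5, p_1 = 5*7 + 1 = 36, q_1 = 5*1 + 0 = 5.
  i=2: a_2=1, p_2 = 1*36 + 7 = 43, q_2 = 1*5 + 1 = 6.
  i=3: a_3=4, p_3 = 4*43 + 36 = 208, q_3 = 4*6 + 5 = 29.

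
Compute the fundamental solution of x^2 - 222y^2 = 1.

First expand sqrt(222) as a continued fraction. With x_i = (sqrt(222) + m_i)/d_i and (m_0, d_0) = (0, 1): a_0 = floor(sqrt(222)) = 14, since 14^2 = 196 <= 222 < 225 = 15^2.
Iterate m_{i+1} = d_i*a_i - m_i, d_{i+1} = (222 - m_{i+1}^2)/d_i, a_{i+1} = floor((a_0 + m_{i+1})/d_{i+1}):
  m_1 = 1*14 - 0 = 14, d_1 = (222 - 14^2)/1 = 26/1 = 26, a_1 = floor((14 + 14)/26) = 1.
  m_2 = 26*1 - 14 = 12, d_2 = (222 - 12^2)/26 = 78/26 = 3, a_2 = floor((14 + 12)/3) = 8.
  m_3 = 3*8 - 12 = 12, d_3 = (222 - 12^2)/3 = 78/3 = 26, a_3 = floor((14 + 12)/26) = 1.
  m_4 = 26*1 - 12 = 14, d_4 = (222 - 14^2)/26 = 26/26 = 1, a_4 = floor((14 + 14)/1) = 28.
  m_5 = 1*28 - 14 = 14, d_5 = (222 - 14^2)/1 = 26/1 = 26: (m_5, d_5) = (m_1, d_1) = (14, 26), so from here the quotients repeat a_1, ..., a_4; the period length is 4.
So sqrt(222) = [14; (1, 8, 1, 28)] with period length k = 4.
k is even, so the fundamental solution of x^2 - 222y^2 = 1 is (p_{k-1}, q_{k-1}) = (p_3, q_3); compute convergents through index 3.
Convergents (p_i = a_i*p_{i-1} + p_{i-2}, q_i = a_i*q_{i-1} + q_{i-2} with p_{-2}=0, p_{-1}=1, q_{-2}=1, q_{-1}=0):
  i=0: a_0=14, p_0 = 14*1 + 0 = 14, q_0 = 14*0 + 1 = 1.
  i=1: a_1=1, p_1 = 1*14 + 1 = 15, q_1 = 1*1 + 0 = 1.
  i=2: a_2=8, p_2 = 8*15 + 14 = 134, q_2 = 8*1 + 1 = 9.
  i=3: a_3=1, p_3 = 1*134 + 15 = 149, q_3 = 1*9 + 1 = 10.
Check: 149^2 - 222*10^2 = 22201 - 22200 = 1, so (x, y) = (149, 10) solves the equation, and by the theorem it is the least positive solution.

(x, y) = (149, 10)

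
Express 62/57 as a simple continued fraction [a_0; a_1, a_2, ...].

Run the Euclidean algorithm on 62 and 57; the successive quotients are the partial quotients a_0, a_1, ... (each step inverts the fractional part left over by the previous one):
  62 = 1*57 + 5, so a_0 = 1.
  57 = 11*5 + 2, so a_1 = 11.
  5 = 2*2 + 1, so a_2 = 2.
  2 = 2*1 + 0, so a_3 = 2.
The remainder reaches 0 after 4 divisions, so the expansion has 4 partial quotients, read off in order.

[1; 11, 2, 2]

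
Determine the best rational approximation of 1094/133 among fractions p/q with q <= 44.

Expand x = 1094/133 as a continued fraction with the Euclidean algorithm:
  1094 = 8*133 + 30, so a_0 = 8.
  133 = 4*30 + 13, so a_1 = 4.
  30 = 2*13 + 4, so a_2 = 2.
  13 = 3*4 + 1, so a_3 = 3.
  4 = 4*1 + 0, so a_4 = 4.
so x = [8; 4, 2, 3, 4].
Convergents (p_i = a_i*p_{i-1} + p_{i-2}, q_i = a_i*q_{i-1} + q_{i-2} with p_{-2}=0, p_{-1}=1, q_{-2}=1, q_{-1}=0), until the denominator exceeds 44:
  i=0: a_0=8, p_0 = 8*1 + 0 = 8, q_0 = 8*0 + 1 = 1.
  i=1: a_1=4, p_1 = 4*8 + 1 = 33, q_1 = 4*1 + 0 = 4.
  i=2: a_2=2, p_2 = 2*33 + 8 = 74, q_2 = 2*4 + 1 = 9.
  i=3: a_3=3, p_3 = 3*74 + 33 = 255, q_3 = 3*9 + 4 = 31.
  i=4: a_4=4, p_4 = 4*255 + 74 = 1094, q_4 = 4*31 + 9 = 133.
q_4 = 133 > 44, so the last convergent with denominator <= 44 is p_3/q_3 = 255/31.
The closest fraction with denominator <= 44 is either p_3/q_3 or the intermediate fraction (k*p_3 + p_2)/(k*q_3 + q_2) with the largest k >= 1 whose denominator stays <= 44; these approach x as k grows, and every other convergent or intermediate fraction in range is farther away.
Largest k: floor((44 - q_2)/q_3) = floor((44 - 9)/31) = 1.
That gives (1*255 + 74)/(1*31 + 9) = 329/40.
Compare the errors: |x - 255/31| = |1094*31 - 255*133|/(133*31) = 1/4123, and |x - 329/40| = |1094*40 - 329*133|/(133*40) = 3/5320.
Cross-multiplying, 1*5320 = 5320 < 12369 = 3*4123, so 1/4123 is smaller: the convergent 255/31 is closer to x than 329/40.

255/31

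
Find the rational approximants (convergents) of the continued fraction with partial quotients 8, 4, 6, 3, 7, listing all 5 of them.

8/1, 33/4, 206/25, 651/79, 4763/578

Using the convergent recurrence p_i = a_i*p_{i-1} + p_{i-2}, q_i = a_i*q_{i-1} + q_{i-2} with p_{-2}=0, p_{-1}=1, q_{-2}=1, q_{-1}=0:
  i=0: a_0=8, p_0 = 8*1 + 0 = 8, q_0 = 8*0 + 1 = 1.
  i=1: a_1=4, p_1 = 4*8 + 1 = 33, q_1 = 4*1 + 0 = 4.
  i=2: a_2=6, p_2 = 6*33 + 8 = 206, q_2 = 6*4 + 1 = 25.
  i=3: a_3=3, p_3 = 3*206 + 33 = 651, q_3 = 3*25 + 4 = 79.
  i=4: a_4=7, p_4 = 7*651 + 206 = 4763, q_4 = 7*79 + 25 = 578.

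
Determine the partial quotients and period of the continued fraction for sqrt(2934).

Write x_i = (sqrt(2934) + m_i)/d_i with (m_0, d_0) = (0, 1). a_0 = floor(sqrt(2934)) = 54, since 54^2 = 2916 <= 2934 < 3025 = 55^2.
Iterate m_{i+1} = d_i*a_i - m_i, d_{i+1} = (2934 - m_{i+1}^2)/d_i, a_{i+1} = floor((a_0 + m_{i+1})/d_{i+1}):
  m_1 = 1*54 - 0 = 54, d_1 = (2934 - 54^2)/1 = 18/1 = 18, a_1 = floor((54 + 54)/18) = 6.
  m_2 = 18*6 - 54 = 54, d_2 = (2934 - 54^2)/18 = 18/18 = 1, a_2 = floor((54 + 54)/1) = 108.
  m_3 = 1*108 - 54 = 54, d_3 = (2934 - 54^2)/1 = 18/1 = 18: (m_3, d_3) = (m_1, d_1) = (54, 18), so from here the quotients repeat a_1, a_2; the period length is 2.
Hence the expansion of sqrt(2934) is a_0 = 54 followed by the repeating block 6, 108 (period 2).

[54; (6, 108)]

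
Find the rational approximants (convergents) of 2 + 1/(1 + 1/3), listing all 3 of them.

Using the convergent recurrence p_i = a_i*p_{i-1} + p_{i-2}, q_i = a_i*q_{i-1} + q_{i-2} with p_{-2}=0, p_{-1}=1, q_{-2}=1, q_{-1}=0:
  i=0: a_0=2, p_0 = 2*1 + 0 = 2, q_0 = 2*0 + 1 = 1.
  i=1: a_1=1, p_1 = 1*2 + 1 = 3, q_1 = 1*1 + 0 = 1.
  i=2: a_2=3, p_2 = 3*3 + 2 = 11, q_2 = 3*1 + 1 = 4.

2/1, 3/1, 11/4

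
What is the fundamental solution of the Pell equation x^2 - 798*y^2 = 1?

(x, y) = (113, 4)

First expand sqrt(798) as a continued fraction. With x_i = (sqrt(798) + m_i)/d_i and (m_0, d_0) = (0, 1): a_0 = floor(sqrt(798)) = 28, since 28^2 = 784 <= 798 < 841 = 29^2.
Iterate m_{i+1} = d_i*a_i - m_i, d_{i+1} = (798 - m_{i+1}^2)/d_i, a_{i+1} = floor((a_0 + m_{i+1})/d_{i+1}):
  m_1 = 1*28 - 0 = 28, d_1 = (798 - 28^2)/1 = 14/1 = 14, a_1 = floor((28 + 28)/14) = 4.
  m_2 = 14*4 - 28 = 28, d_2 = (798 - 28^2)/14 = 14/14 = 1, a_2 = floor((28 + 28)/1) = 56.
  m_3 = 1*56 - 28 = 28, d_3 = (798 - 28^2)/1 = 14/1 = 14: (m_3, d_3) = (m_1, d_1) = (28, 14), so from here the quotients repeat a_1, a_2; the period length is 2.
So sqrt(798) = [28; (4, 56)] with period length k = 2.
k is even, so the fundamental solution of x^2 - 798y^2 = 1 is (p_{k-1}, q_{k-1}) = (p_1, q_1); compute convergents through index 1.
Convergents (p_i = a_i*p_{i-1} + p_{i-2}, q_i = a_i*q_{i-1} + q_{i-2} with p_{-2}=0, p_{-1}=1, q_{-2}=1, q_{-1}=0):
  i=0: a_0=28, p_0 = 28*1 + 0 = 28, q_0 = 28*0 + 1 = 1.
  i=1: a_1=4, p_1 = 4*28 + 1 = 113, q_1 = 4*1 + 0 = 4.
Check: 113^2 - 798*4^2 = 12769 - 12768 = 1, so (x, y) = (113, 4) solves the equation, and by the theorem it is the least positive solution.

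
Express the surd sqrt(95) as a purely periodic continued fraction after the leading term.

Write x_i = (sqrt(95) + m_i)/d_i with (m_0, d_0) = (0, 1). a_0 = floor(sqrt(95)) = 9, since 9^2 = 81 <= 95 < 100 = 10^2.
Iterate m_{i+1} = d_i*a_i - m_i, d_{i+1} = (95 - m_{i+1}^2)/d_i, a_{i+1} = floor((a_0 + m_{i+1})/d_{i+1}):
  m_1 = 1*9 - 0 = 9, d_1 = (95 - 9^2)/1 = 14/1 = 14, a_1 = floor((9 + 9)/14) = 1.
  m_2 = 14*1 - 9 = 5, d_2 = (95 - 5^2)/14 = 70/14 = 5, a_2 = floor((9 + 5)/5) = 2.
  m_3 = 5*2 - 5 = 5, d_3 = (95 - 5^2)/5 = 70/5 = 14, a_3 = floor((9 + 5)/14) = 1.
  m_4 = 14*1 - 5 = 9, d_4 = (95 - 9^2)/14 = 14/14 = 1, a_4 = floor((9 + 9)/1) = 18.
  m_5 = 1*18 - 9 = 9, d_5 = (95 - 9^2)/1 = 14/1 = 14: (m_5, d_5) = (m_1, d_1) = (9, 14), so from here the quotients repeat a_1, ..., a_4; the period length is 4.
Hence the expansion of sqrt(95) is a_0 = 9 followed by the repeating block 1, 2, 1, 18 (period 4).

[9; (1, 2, 1, 18)]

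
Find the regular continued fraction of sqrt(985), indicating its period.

Write x_i = (sqrt(985) + m_i)/d_i with (m_0, d_0) = (0, 1). a_0 = floor(sqrt(985)) = 31, since 31^2 = 961 <= 985 < 1024 = 32^2.
Iterate m_{i+1} = d_i*a_i - m_i, d_{i+1} = (985 - m_{i+1}^2)/d_i, a_{i+1} = floor((a_0 + m_{i+1})/d_{i+1}):
  m_1 = 1*31 - 0 = 31, d_1 = (985 - 31^2)/1 = 24/1 = 24, a_1 = floor((31 + 31)/24) = 2.
  m_2 = 24*2 - 31 = 17, d_2 = (985 - 17^2)/24 = 696/24 = 29, a_2 = floor((31 + 17)/29) = 1.
  m_3 = 29*1 - 17 = 12, d_3 = (985 - 12^2)/29 = 841/29 = 29, a_3 = floor((31 + 12)/29) = 1.
  m_4 = 29*1 - 12 = 17, d_4 = (985 - 17^2)/29 = 696/29 = 24, a_4 = floor((31 + 17)/24) = 2.
  m_5 = 24*2 - 17 = 31, d_5 = (985 - 31^2)/24 = 24/24 = 1, a_5 = floor((31 + 31)/1) = 62.
  m_6 = 1*62 - 31 = 31, d_6 = (985 - 31^2)/1 = 24/1 = 24: (m_6, d_6) = (m_1, d_1) = (31, 24), so from here the quotients repeat a_1, ..., a_5; the period length is 5.
Hence the expansion of sqrt(985) is a_0 = 31 followed by the repeating block 2, 1, 1, 2, 62 (period 5).

[31; (2, 1, 1, 2, 62)]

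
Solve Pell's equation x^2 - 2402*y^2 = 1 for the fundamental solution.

(x, y) = (4803, 98)

First expand sqrt(2402) as a continued fraction. With x_i = (sqrt(2402) + m_i)/d_i and (m_0, d_0) = (0, 1): a_0 = floor(sqrt(2402)) = 49, since 49^2 = 2401 <= 2402 < 2500 = 50^2.
Iterate m_{i+1} = d_i*a_i - m_i, d_{i+1} = (2402 - m_{i+1}^2)/d_i, a_{i+1} = floor((a_0 + m_{i+1})/d_{i+1}):
  m_1 = 1*49 - 0 = 49, d_1 = (2402 - 49^2)/1 = 1/1 = 1, a_1 = floor((49 + 49)/1) = 98.
  m_2 = 1*98 - 49 = 49, d_2 = (2402 - 49^2)/1 = 1/1 = 1: (m_2, d_2) = (m_1, d_1) = (49, 1), so from here the quotient a_1 repeats; the period length is 1.
So sqrt(2402) = [49; (98)] with period length k = 1.
k is odd, so (p_{k-1}, q_{k-1}) only solves x^2 - 2402y^2 = -1 and the fundamental solution of x^2 - 2402y^2 = 1 is (p_{2k-1}, q_{2k-1}) = (p_1, q_1); compute convergents through index 1, running through the period twice.
Convergents (p_i = a_i*p_{i-1} + p_{i-2}, q_i = a_i*q_{i-1} + q_{i-2} with p_{-2}=0, p_{-1}=1, q_{-2}=1, q_{-1}=0):
  i=0: a_0=49, p_0 = 49*1 + 0 = 49, q_0 = 49*0 + 1 = 1.
  i=1: a_1=98, p_1 = 98*49 + 1 = 4803, q_1 = 98*1 + 0 = 98.
Indeed p_0^2 - 2402*q_0^2 = 2401 - 2402 = -1, not +1.
Check: 4803^2 - 2402*98^2 = 23068809 - 23068808 = 1, so (x, y) = (4803, 98) solves the equation, and by the theorem it is the least positive solution.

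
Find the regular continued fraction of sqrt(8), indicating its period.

[2; (1, 4)]

Write x_i = (sqrt(8) + m_i)/d_i with (m_0, d_0) = (0, 1). a_0 = floor(sqrt(8)) = 2, since 2^2 = 4 <= 8 < 9 = 3^2.
Iterate m_{i+1} = d_i*a_i - m_i, d_{i+1} = (8 - m_{i+1}^2)/d_i, a_{i+1} = floor((a_0 + m_{i+1})/d_{i+1}):
  m_1 = 1*2 - 0 = 2, d_1 = (8 - 2^2)/1 = 4/1 = 4, a_1 = floor((2 + 2)/4) = 1.
  m_2 = 4*1 - 2 = 2, d_2 = (8 - 2^2)/4 = 4/4 = 1, a_2 = floor((2 + 2)/1) = 4.
  m_3 = 1*4 - 2 = 2, d_3 = (8 - 2^2)/1 = 4/1 = 4: (m_3, d_3) = (m_1, d_1) = (2, 4), so from here the quotients repeat a_1, a_2; the period length is 2.
Hence the expansion of sqrt(8) is a_0 = 2 followed by the repeating block 1, 4 (period 2).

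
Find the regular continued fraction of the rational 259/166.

Run the Euclidean algorithm on 259 and 166; the successive quotients are the partial quotients a_0, a_1, ... (each step inverts the fractional part left over by the previous one):
  259 = 1*166 + 93, so a_0 = 1.
  166 = 1*93 + 73, so a_1 = 1.
  93 = 1*73 + 20, so a_2 = 1.
  73 = 3*20 + 13, so a_3 = 3.
  20 = 1*13 + 7, so a_4 = 1.
  13 = 1*7 + 6, so a_5 = 1.
  7 = 1*6 + 1, so a_6 = 1.
  6 = 6*1 + 0, so a_7 = 6.
The remainder reaches 0 after 8 divisions, so the expansion has 8 partial quotients, read off in order.

[1; 1, 1, 3, 1, 1, 1, 6]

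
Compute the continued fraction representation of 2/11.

Run the Euclidean algorithm on 2 and 11; the successive quotients are the partial quotients a_0, a_1, ... (each step inverts the fractional part left over by the previous one):
  2 = 0*11 + 2, so a_0 = 0.
  11 = 5*2 + 1, so a_1 = 5.
  2 = 2*1 + 0, so a_2 = 2.
The remainder reaches 0 after 3 divisions, so the expansion has 3 partial quotients, read off in order.

[0; 5, 2]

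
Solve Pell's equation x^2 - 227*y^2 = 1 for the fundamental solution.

First expand sqrt(227) as a continued fraction. With x_i = (sqrt(227) + m_i)/d_i and (m_0, d_0) = (0, 1): a_0 = floor(sqrt(227)) = 15, since 15^2 = 225 <= 227 < 256 = 16^2.
Iterate m_{i+1} = d_i*a_i - m_i, d_{i+1} = (227 - m_{i+1}^2)/d_i, a_{i+1} = floor((a_0 + m_{i+1})/d_{i+1}):
  m_1 = 1*15 - 0 = 15, d_1 = (227 - 15^2)/1 = 2/1 = 2, a_1 = floor((15 + 15)/2) = 15.
  m_2 = 2*15 - 15 = 15, d_2 = (227 - 15^2)/2 = 2/2 = 1, a_2 = floor((15 + 15)/1) = 30.
  m_3 = 1*30 - 15 = 15, d_3 = (227 - 15^2)/1 = 2/1 = 2: (m_3, d_3) = (m_1, d_1) = (15, 2), so from here the quotients repeat a_1, a_2; the period length is 2.
So sqrt(227) = [15; (15, 30)] with period length k = 2.
k is even, so the fundamental solution of x^2 - 227y^2 = 1 is (p_{k-1}, q_{k-1}) = (p_1, q_1); compute convergents through index 1.
Convergents (p_i = a_i*p_{i-1} + p_{i-2}, q_i = a_i*q_{i-1} + q_{i-2} with p_{-2}=0, p_{-1}=1, q_{-2}=1, q_{-1}=0):
  i=0: a_0=15, p_0 = 15*1 + 0 = 15, q_0 = 15*0 + 1 = 1.
  i=1: a_1=15, p_1 = 15*15 + 1 = 226, q_1 = 15*1 + 0 = 15.
Check: 226^2 - 227*15^2 = 51076 - 51075 = 1, so (x, y) = (226, 15) solves the equation, and by the theorem it is the least positive solution.

(x, y) = (226, 15)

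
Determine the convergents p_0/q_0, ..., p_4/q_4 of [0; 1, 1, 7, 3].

Using the convergent recurrence p_i = a_i*p_{i-1} + p_{i-2}, q_i = a_i*q_{i-1} + q_{i-2} with p_{-2}=0, p_{-1}=1, q_{-2}=1, q_{-1}=0:
  i=0: a_0=0, p_0 = 0*1 + 0 = 0, q_0 = 0*0 + 1 = 1.
  i=1: a_1=1, p_1 = 1*0 + 1 = 1, q_1 = 1*1 + 0 = 1.
  i=2: a_2=1, p_2 = 1*1 + 0 = 1, q_2 = 1*1 + 1 = 2.
  i=3: a_3=7, p_3 = 7*1 + 1 = 8, q_3 = 7*2 + 1 = 15.
  i=4: a_4=3, p_4 = 3*8 + 1 = 25, q_4 = 3*15 + 2 = 47.

0/1, 1/1, 1/2, 8/15, 25/47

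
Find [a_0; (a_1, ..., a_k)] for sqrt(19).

[4; (2, 1, 3, 1, 2, 8)]

Write x_i = (sqrt(19) + m_i)/d_i with (m_0, d_0) = (0, 1). a_0 = floor(sqrt(19)) = 4, since 4^2 = 16 <= 19 < 25 = 5^2.
Iterate m_{i+1} = d_i*a_i - m_i, d_{i+1} = (19 - m_{i+1}^2)/d_i, a_{i+1} = floor((a_0 + m_{i+1})/d_{i+1}):
  m_1 = 1*4 - 0 = 4, d_1 = (19 - 4^2)/1 = 3/1 = 3, a_1 = floor((4 + 4)/3) = 2.
  m_2 = 3*2 - 4 = 2, d_2 = (19 - 2^2)/3 = 15/3 = 5, a_2 = floor((4 + 2)/5) = 1.
  m_3 = 5*1 - 2 = 3, d_3 = (19 - 3^2)/5 = 10/5 = 2, a_3 = floor((4 + 3)/2) = 3.
  m_4 = 2*3 - 3 = 3, d_4 = (19 - 3^2)/2 = 10/2 = 5, a_4 = floor((4 + 3)/5) = 1.
  m_5 = 5*1 - 3 = 2, d_5 = (19 - 2^2)/5 = 15/5 = 3, a_5 = floor((4 + 2)/3) = 2.
  m_6 = 3*2 - 2 = 4, d_6 = (19 - 4^2)/3 = 3/3 = 1, a_6 = floor((4 + 4)/1) = 8.
  m_7 = 1*8 - 4 = 4, d_7 = (19 - 4^2)/1 = 3/1 = 3: (m_7, d_7) = (m_1, d_1) = (4, 3), so from here the quotients repeat a_1, ..., a_6; the period length is 6.
Hence the expansion of sqrt(19) is a_0 = 4 followed by the repeating block 2, 1, 3, 1, 2, 8 (period 6).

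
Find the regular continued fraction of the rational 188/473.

Run the Euclidean algorithm on 188 and 473; the successive quotients are the partial quotients a_0, a_1, ... (each step inverts the fractional part left over by the previous one):
  188 = 0*473 + 188, so a_0 = 0.
  473 = 2*188 + 97, so a_1 = 2.
  188 = 1*97 + 91, so a_2 = 1.
  97 = 1*91 + 6, so a_3 = 1.
  91 = 15*6 + 1, so a_4 = 15.
  6 = 6*1 + 0, so a_5 = 6.
The remainder reaches 0 after 6 divisions, so the expansion has 6 partial quotients, read off in order.

[0; 2, 1, 1, 15, 6]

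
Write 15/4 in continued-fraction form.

Run the Euclidean algorithm on 15 and 4; the successive quotients are the partial quotients a_0, a_1, ... (each step inverts the fractional part left over by the previous one):
  15 = 3*4 + 3, so a_0 = 3.
  4 = 1*3 + 1, so a_1 = 1.
  3 = 3*1 + 0, so a_2 = 3.
The remainder reaches 0 after 3 divisions, so the expansion has 3 partial quotients, read off in order.

[3; 1, 3]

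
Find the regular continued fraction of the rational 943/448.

Run the Euclidean algorithm on 943 and 448; the successive quotients are the partial quotients a_0, a_1, ... (each step inverts the fractional part left over by the previous one):
  943 = 2*448 + 47, so a_0 = 2.
  448 = 9*47 + 25, so a_1 = 9.
  47 = 1*25 + 22, so a_2 = 1.
  25 = 1*22 + 3, so a_3 = 1.
  22 = 7*3 + 1, so a_4 = 7.
  3 = 3*1 + 0, so a_5 = 3.
The remainder reaches 0 after 6 divisions, so the expansion has 6 partial quotients, read off in order.

[2; 9, 1, 1, 7, 3]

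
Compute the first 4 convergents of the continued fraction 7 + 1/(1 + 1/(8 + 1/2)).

7/1, 8/1, 71/9, 150/19

Using the convergent recurrence p_i = a_i*p_{i-1} + p_{i-2}, q_i = a_i*q_{i-1} + q_{i-2} with p_{-2}=0, p_{-1}=1, q_{-2}=1, q_{-1}=0:
  i=0: a_0=7, p_0 = 7*1 + 0 = 7, q_0 = 7*0 + 1 = 1.
  i=1: a_1=1, p_1 = 1*7 + 1 = 8, q_1 = 1*1 + 0 = 1.
  i=2: a_2=8, p_2 = 8*8 + 7 = 71, q_2 = 8*1 + 1 = 9.
  i=3: a_3=2, p_3 = 2*71 + 8 = 150, q_3 = 2*9 + 1 = 19.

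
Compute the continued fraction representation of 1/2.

[0; 2]

Run the Euclidean algorithm on 1 and 2; the successive quotients are the partial quotients a_0, a_1, ... (each step inverts the fractional part left over by the previous one):
  1 = 0*2 + 1, so a_0 = 0.
  2 = 2*1 + 0, so a_1 = 2.
The remainder reaches 0 after 2 divisions, so the expansion has 2 partial quotients, read off in order.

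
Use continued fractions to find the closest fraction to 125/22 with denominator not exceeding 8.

17/3

Expand x = 125/22 as a continued fraction with the Euclidean algorithm:
  125 = 5*22 + 15, so a_0 = 5.
  22 = 1*15 + 7, so a_1 = 1.
  15 = 2*7 + 1, so a_2 = 2.
  7 = 7*1 + 0, so a_3 = 7.
so x = [5; 1, 2, 7].
Convergents (p_i = a_i*p_{i-1} + p_{i-2}, q_i = a_i*q_{i-1} + q_{i-2} with p_{-2}=0, p_{-1}=1, q_{-2}=1, q_{-1}=0), until the denominator exceeds 8:
  i=0: a_0=5, p_0 = 5*1 + 0 = 5, q_0 = 5*0 + 1 = 1.
  i=1: a_1=1, p_1 = 1*5 + 1 = 6, q_1 = 1*1 + 0 = 1.
  i=2: a_2=2, p_2 = 2*6 + 5 = 17, q_2 = 2*1 + 1 = 3.
  i=3: a_3=7, p_3 = 7*17 + 6 = 125, q_3 = 7*3 + 1 = 22.
q_3 = 22 > 8, so the last convergent with denominator <= 8 is p_2/q_2 = 17/3.
The closest fraction with denominator <= 8 is either p_2/q_2 or the intermediate fraction (k*p_2 + p_1)/(k*q_2 + q_1) with the largest k >= 1 whose denominator stays <= 8; these approach x as k grows, and every other convergent or intermediate fraction in range is farther away.
Largest k: floor((8 - q_1)/q_2) = floor((8 - 1)/3) = 2.
That gives (2*17 + 6)/(2*3 + 1) = 40/7.
Compare the errors: |x - 17/3| = |125*3 - 17*22|/(22*3) = 1/66, and |x - 40/7| = |125*7 - 40*22|/(22*7) = 5/154.
Cross-multiplying, 1*154 = 154 < 330 = 5*66, so 1/66 is smaller: the convergent 17/3 is closer to x than 40/7.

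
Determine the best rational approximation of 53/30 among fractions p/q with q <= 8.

Expand x = 53/30 as a continued fraction with the Euclidean algorithm:
  53 = 1*30 + 23, so a_0 = 1.
  30 = 1*23 + 7, so a_1 = 1.
  23 = 3*7 + 2, so a_2 = 3.
  7 = 3*2 + 1, so a_3 = 3.
  2 = 2*1 + 0, so a_4 = 2.
so x = [1; 1, 3, 3, 2].
Convergents (p_i = a_i*p_{i-1} + p_{i-2}, q_i = a_i*q_{i-1} + q_{i-2} with p_{-2}=0, p_{-1}=1, q_{-2}=1, q_{-1}=0), until the denominator exceeds 8:
  i=0: a_0=1, p_0 = 1*1 + 0 = 1, q_0 = 1*0 + 1 = 1.
  i=1: a_1=1, p_1 = 1*1 + 1 = 2, q_1 = 1*1 + 0 = 1.
  i=2: a_2=3, p_2 = 3*2 + 1 = 7, q_2 = 3*1 + 1 = 4.
  i=3: a_3=3, p_3 = 3*7 + 2 = 23, q_3 = 3*4 + 1 = 13.
q_3 = 13 > 8, so the last convergent with denominator <= 8 is p_2/q_2 = 7/4.
The closest fraction with denominator <= 8 is either p_2/q_2 or the intermediate fraction (k*p_2 + p_1)/(k*q_2 + q_1) with the largest k >= 1 whose denominator stays <= 8; these approach x as k grows, and every other convergent or intermediate fraction in range is farther away.
Largest k: floor((8 - q_1)/q_2) = floor((8 - 1)/4) = 1.
That gives (1*7 + 2)/(1*4 + 1) = 9/5.
Compare the errors: |x - 7/4| = |53*4 - 7*30|/(30*4) = 2/120, and |x - 9/5| = |53*5 - 9*30|/(30*5) = 5/150.
Cross-multiplying, 2*150 = 300 < 600 = 5*120, so 2/120 is smaller: the convergent 7/4 is closer to x than 9/5.

7/4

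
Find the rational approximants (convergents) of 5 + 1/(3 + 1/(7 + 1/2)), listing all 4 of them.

Using the convergent recurrence p_i = a_i*p_{i-1} + p_{i-2}, q_i = a_i*q_{i-1} + q_{i-2} with p_{-2}=0, p_{-1}=1, q_{-2}=1, q_{-1}=0:
  i=0: a_0=5, p_0 = 5*1 + 0 = 5, q_0 = 5*0 + 1 = 1.
  i=1: a_1=3, p_1 = 3*5 + 1 = 16, q_1 = 3*1 + 0 = 3.
  i=2: a_2=7, p_2 = 7*16 + 5 = 117, q_2 = 7*3 + 1 = 22.
  i=3: a_3=2, p_3 = 2*117 + 16 = 250, q_3 = 2*22 + 3 = 47.

5/1, 16/3, 117/22, 250/47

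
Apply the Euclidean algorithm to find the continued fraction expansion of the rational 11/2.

[5; 2]

Run the Euclidean algorithm on 11 and 2; the successive quotients are the partial quotients a_0, a_1, ... (each step inverts the fractional part left over by the previous one):
  11 = 5*2 + 1, so a_0 = 5.
  2 = 2*1 + 0, so a_1 = 2.
The remainder reaches 0 after 2 divisions, so the expansion has 2 partial quotients, read off in order.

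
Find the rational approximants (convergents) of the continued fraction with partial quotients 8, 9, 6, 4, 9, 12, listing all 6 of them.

Using the convergent recurrence p_i = a_i*p_{i-1} + p_{i-2}, q_i = a_i*q_{i-1} + q_{i-2} with p_{-2}=0, p_{-1}=1, q_{-2}=1, q_{-1}=0:
  i=0: a_0=8, p_0 = 8*1 + 0 = 8, q_0 = 8*0 + 1 = 1.
  i=1: a_1=9, p_1 = 9*8 + 1 = 73, q_1 = 9*1 + 0 = 9.
  i=2: a_2=6, p_2 = 6*73 + 8 = 446, q_2 = 6*9 + 1 = 55.
  i=3: a_3=4, p_3 = 4*446 + 73 = 1857, q_3 = 4*55 + 9 = 229.
  i=4: a_4=9, p_4 = 9*1857 + 446 = 17159, q_4 = 9*229 + 55 = 2116.
  i=5: a_5=12, p_5 = 12*17159 + 1857 = 207765, q_5 = 12*2116 + 229 = 25621.

8/1, 73/9, 446/55, 1857/229, 17159/2116, 207765/25621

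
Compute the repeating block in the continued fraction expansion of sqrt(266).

[16; (3, 4, 3, 32)]

Write x_i = (sqrt(266) + m_i)/d_i with (m_0, d_0) = (0, 1). a_0 = floor(sqrt(266)) = 16, since 16^2 = 256 <= 266 < 289 = 17^2.
Iterate m_{i+1} = d_i*a_i - m_i, d_{i+1} = (266 - m_{i+1}^2)/d_i, a_{i+1} = floor((a_0 + m_{i+1})/d_{i+1}):
  m_1 = 1*16 - 0 = 16, d_1 = (266 - 16^2)/1 = 10/1 = 10, a_1 = floor((16 + 16)/10) = 3.
  m_2 = 10*3 - 16 = 14, d_2 = (266 - 14^2)/10 = 70/10 = 7, a_2 = floor((16 + 14)/7) = 4.
  m_3 = 7*4 - 14 = 14, d_3 = (266 - 14^2)/7 = 70/7 = 10, a_3 = floor((16 + 14)/10) = 3.
  m_4 = 10*3 - 14 = 16, d_4 = (266 - 16^2)/10 = 10/10 = 1, a_4 = floor((16 + 16)/1) = 32.
  m_5 = 1*32 - 16 = 16, d_5 = (266 - 16^2)/1 = 10/1 = 10: (m_5, d_5) = (m_1, d_1) = (16, 10), so from here the quotients repeat a_1, ..., a_4; the period length is 4.
Hence the expansion of sqrt(266) is a_0 = 16 followed by the repeating block 3, 4, 3, 32 (period 4).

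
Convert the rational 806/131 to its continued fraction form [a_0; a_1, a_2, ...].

Run the Euclidean algorithm on 806 and 131; the successive quotients are the partial quotients a_0, a_1, ... (each step inverts the fractional part left over by the previous one):
  806 = 6*131 + 20, so a_0 = 6.
  131 = 6*20 + 11, so a_1 = 6.
  20 = 1*11 + 9, so a_2 = 1.
  11 = 1*9 + 2, so a_3 = 1.
  9 = 4*2 + 1, so a_4 = 4.
  2 = 2*1 + 0, so a_5 = 2.
The remainder reaches 0 after 6 divisions, so the expansion has 6 partial quotients, read off in order.

[6; 6, 1, 1, 4, 2]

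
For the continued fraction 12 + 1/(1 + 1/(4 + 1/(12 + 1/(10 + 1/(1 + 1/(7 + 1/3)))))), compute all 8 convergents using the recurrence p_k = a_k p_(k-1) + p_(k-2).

12/1, 13/1, 64/5, 781/61, 7874/615, 8655/676, 68459/5347, 214032/16717

Using the convergent recurrence p_i = a_i*p_{i-1} + p_{i-2}, q_i = a_i*q_{i-1} + q_{i-2} with p_{-2}=0, p_{-1}=1, q_{-2}=1, q_{-1}=0:
  i=0: a_0=12, p_0 = 12*1 + 0 = 12, q_0 = 12*0 + 1 = 1.
  i=1: a_1=1, p_1 = 1*12 + 1 = 13, q_1 = 1*1 + 0 = 1.
  i=2: a_2=4, p_2 = 4*13 + 12 = 64, q_2 = 4*1 + 1 = 5.
  i=3: a_3=12, p_3 = 12*64 + 13 = 781, q_3 = 12*5 + 1 = 61.
  i=4: a_4=10, p_4 = 10*781 + 64 = 7874, q_4 = 10*61 + 5 = 615.
  i=5: a_5=1, p_5 = 1*7874 + 781 = 8655, q_5 = 1*615 + 61 = 676.
  i=6: a_6=7, p_6 = 7*8655 + 7874 = 68459, q_6 = 7*676 + 615 = 5347.
  i=7: a_7=3, p_7 = 3*68459 + 8655 = 214032, q_7 = 3*5347 + 676 = 16717.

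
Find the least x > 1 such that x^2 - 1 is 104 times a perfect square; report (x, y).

First expand sqrt(104) as a continued fraction. With x_i = (sqrt(104) + m_i)/d_i and (m_0, d_0) = (0, 1): a_0 = floor(sqrt(104)) = 10, since 10^2 = 100 <= 104 < 121 = 11^2.
Iterate m_{i+1} = d_i*a_i - m_i, d_{i+1} = (104 - m_{i+1}^2)/d_i, a_{i+1} = floor((a_0 + m_{i+1})/d_{i+1}):
  m_1 = 1*10 - 0 = 10, d_1 = (104 - 10^2)/1 = 4/1 = 4, a_1 = floor((10 + 10)/4) = 5.
  m_2 = 4*5 - 10 = 10, d_2 = (104 - 10^2)/4 = 4/4 = 1, a_2 = floor((10 + 10)/1) = 20.
  m_3 = 1*20 - 10 = 10, d_3 = (104 - 10^2)/1 = 4/1 = 4: (m_3, d_3) = (m_1, d_1) = (10, 4), so from here the quotients repeat a_1, a_2; the period length is 2.
So sqrt(104) = [10; (5, 20)] with period length k = 2.
k is even, so the fundamental solution of x^2 - 104y^2 = 1 is (p_{k-1}, q_{k-1}) = (p_1, q_1); compute convergents through index 1.
Convergents (p_i = a_i*p_{i-1} + p_{i-2}, q_i = a_i*q_{i-1} + q_{i-2} with p_{-2}=0, p_{-1}=1, q_{-2}=1, q_{-1}=0):
  i=0: a_0=10, p_0 = 10*1 + 0 = 10, q_0 = 10*0 + 1 = 1.
  i=1: a_1=5, p_1 = 5*10 + 1 = 51, q_1 = 5*1 + 0 = 5.
Check: 51^2 - 104*5^2 = 2601 - 2600 = 1, so (x, y) = (51, 5) solves the equation, and by the theorem it is the least positive solution.

(x, y) = (51, 5)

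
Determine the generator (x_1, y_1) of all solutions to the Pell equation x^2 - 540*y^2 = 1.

(x, y) = (119071, 5124)

First expand sqrt(540) as a continued fraction. With x_i = (sqrt(540) + m_i)/d_i and (m_0, d_0) = (0, 1): a_0 = floor(sqrt(540)) = 23, since 23^2 = 529 <= 540 < 576 = 24^2.
Iterate m_{i+1} = d_i*a_i - m_i, d_{i+1} = (540 - m_{i+1}^2)/d_i, a_{i+1} = floor((a_0 + m_{i+1})/d_{i+1}):
  m_1 = 1*23 - 0 = 23, d_1 = (540 - 23^2)/1 = 11/1 = 11, a_1 = floor((23 + 23)/11) = 4.
  m_2 = 11*4 - 23 = 21, d_2 = (540 - 21^2)/11 = 99/11 = 9, a_2 = floor((23 + 21)/9) = 4.
  m_3 = 9*4 - 21 = 15, d_3 = (540 - 15^2)/9 = 315/9 = 35, a_3 = floor((23 + 15)/35) = 1.
  m_4 = 35*1 - 15 = 20, d_4 = (540 - 20^2)/35 = 140/35 = 4, a_4 = floor((23 + 20)/4) = 10.
  m_5 = 4*10 - 20 = 20, d_5 = (540 - 20^2)/4 = 140/4 = 35, a_5 = floor((23 + 20)/35) = 1.
  m_6 = 35*1 - 20 = 15, d_6 = (540 - 15^2)/35 = 315/35 = 9, a_6 = floor((23 + 15)/9) = 4.
  m_7 = 9*4 - 15 = 21, d_7 = (540 - 21^2)/9 = 99/9 = 11, a_7 = floor((23 + 21)/11) = 4.
  m_8 = 11*4 - 21 = 23, d_8 = (540 - 23^2)/11 = 11/11 = 1, a_8 = floor((23 + 23)/1) = 46.
  m_9 = 1*46 - 23 = 23, d_9 = (540 - 23^2)/1 = 11/1 = 11: (m_9, d_9) = (m_1, d_1) = (23, 11), so from here the quotients repeat a_1, ..., a_8; the period length is 8.
So sqrt(540) = [23; (4, 4, 1, 10, 1, 4, 4, 46)] with period length k = 8.
k is even, so the fundamental solution of x^2 - 540y^2 = 1 is (p_{k-1}, q_{k-1}) = (p_7, q_7); compute convergents through index 7.
Convergents (p_i = a_i*p_{i-1} + p_{i-2}, q_i = a_i*q_{i-1} + q_{i-2} with p_{-2}=0, p_{-1}=1, q_{-2}=1, q_{-1}=0):
  i=0: a_0=23, p_0 = 23*1 + 0 = 23, q_0 = 23*0 + 1 = 1.
  i=1: a_1=4, p_1 = 4*23 + 1 = 93, q_1 = 4*1 + 0 = 4.
  i=2: a_2=4, p_2 = 4*93 + 23 = 395, q_2 = 4*4 + 1 = 17.
  i=3: a_3=1, p_3 = 1*395 + 93 = 488, q_3 = 1*17 + 4 = 21.
  i=4: a_4=10, p_4 = 10*488 + 395 = 5275, q_4 = 10*21 + 17 = 227.
  i=5: a_5=1, p_5 = 1*5275 + 488 = 5763, q_5 = 1*227 + 21 = 248.
  i=6: a_6=4, p_6 = 4*5763 + 5275 = 28327, q_6 = 4*248 + 227 = 1219.
  i=7: a_7=4, p_7 = 4*28327 + 5763 = 119071, q_7 = 4*1219 + 248 = 5124.
Check: 119071^2 - 540*5124^2 = 14177903041 - 14177903040 = 1, so (x, y) = (119071, 5124) solves the equation, and by the theorem it is the least positive solution.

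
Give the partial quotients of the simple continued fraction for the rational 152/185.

[0; 1, 4, 1, 1, 1, 1, 6]

Run the Euclidean algorithm on 152 and 185; the successive quotients are the partial quotients a_0, a_1, ... (each step inverts the fractional part left over by the previous one):
  152 = 0*185 + 152, so a_0 = 0.
  185 = 1*152 + 33, so a_1 = 1.
  152 = 4*33 + 20, so a_2 = 4.
  33 = 1*20 + 13, so a_3 = 1.
  20 = 1*13 + 7, so a_4 = 1.
  13 = 1*7 + 6, so a_5 = 1.
  7 = 1*6 + 1, so a_6 = 1.
  6 = 6*1 + 0, so a_7 = 6.
The remainder reaches 0 after 8 divisions, so the expansion has 8 partial quotients, read off in order.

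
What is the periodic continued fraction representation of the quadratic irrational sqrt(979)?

[31; (3, 2, 5, 1, 4, 1, 5, 2, 3, 62)]

Write x_i = (sqrt(979) + m_i)/d_i with (m_0, d_0) = (0, 1). a_0 = floor(sqrt(979)) = 31, since 31^2 = 961 <= 979 < 1024 = 32^2.
Iterate m_{i+1} = d_i*a_i - m_i, d_{i+1} = (979 - m_{i+1}^2)/d_i, a_{i+1} = floor((a_0 + m_{i+1})/d_{i+1}):
  m_1 = 1*31 - 0 = 31, d_1 = (979 - 31^2)/1 = 18/1 = 18, a_1 = floor((31 + 31)/18) = 3.
  m_2 = 18*3 - 31 = 23, d_2 = (979 - 23^2)/18 = 450/18 = 25, a_2 = floor((31 + 23)/25) = 2.
  m_3 = 25*2 - 23 = 27, d_3 = (979 - 27^2)/25 = 250/25 = 10, a_3 = floor((31 + 27)/10) = 5.
  m_4 = 10*5 - 27 = 23, d_4 = (979 - 23^2)/10 = 450/10 = 45, a_4 = floor((31 + 23)/45) = 1.
  m_5 = 45*1 - 23 = 22, d_5 = (979 - 22^2)/45 = 495/45 = 11, a_5 = floor((31 + 22)/11) = 4.
  m_6 = 11*4 - 22 = 22, d_6 = (979 - 22^2)/11 = 495/11 = 45, a_6 = floor((31 + 22)/45) = 1.
  m_7 = 45*1 - 22 = 23, d_7 = (979 - 23^2)/45 = 450/45 = 10, a_7 = floor((31 + 23)/10) = 5.
  m_8 = 10*5 - 23 = 27, d_8 = (979 - 27^2)/10 = 250/10 = 25, a_8 = floor((31 + 27)/25) = 2.
  m_9 = 25*2 - 27 = 23, d_9 = (979 - 23^2)/25 = 450/25 = 18, a_9 = floor((31 + 23)/18) = 3.
  m_10 = 18*3 - 23 = 31, d_10 = (979 - 31^2)/18 = 18/18 = 1, a_10 = floor((31 + 31)/1) = 62.
  m_11 = 1*62 - 31 = 31, d_11 = (979 - 31^2)/1 = 18/1 = 18: (m_11, d_11) = (m_1, d_1) = (31, 18), so from here the quotients repeat a_1, ..., a_10; the period length is 10.
Hence the expansion of sqrt(979) is a_0 = 31 followed by the repeating block 3, 2, 5, 1, 4, 1, 5, 2, 3, 62 (period 10).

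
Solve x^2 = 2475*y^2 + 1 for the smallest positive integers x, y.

First expand sqrt(2475) as a continued fraction. With x_i = (sqrt(2475) + m_i)/d_i and (m_0, d_0) = (0, 1): a_0 = floor(sqrt(2475)) = 49, since 49^2 = 2401 <= 2475 < 2500 = 50^2.
Iterate m_{i+1} = d_i*a_i - m_i, d_{i+1} = (2475 - m_{i+1}^2)/d_i, a_{i+1} = floor((a_0 + m_{i+1})/d_{i+1}):
  m_1 = 1*49 - 0 = 49, d_1 = (2475 - 49^2)/1 = 74/1 = 74, a_1 = floor((49 + 49)/74) = 1.
  m_2 = 74*1 - 49 = 25, d_2 = (2475 - 25^2)/74 = 1850/74 = 25, a_2 = floor((49 + 25)/25) = 2.
  m_3 = 25*2 - 25 = 25, d_3 = (2475 - 25^2)/25 = 1850/25 = 74, a_3 = floor((49 + 25)/74) = 1.
  m_4 = 74*1 - 25 = 49, d_4 = (2475 - 49^2)/74 = 74/74 = 1, a_4 = floor((49 + 49)/1) = 98.
  m_5 = 1*98 - 49 = 49, d_5 = (2475 - 49^2)/1 = 74/1 = 74: (m_5, d_5) = (m_1, d_1) = (49, 74), so from here the quotients repeat a_1, ..., a_4; the period length is 4.
So sqrt(2475) = [49; (1, 2, 1, 98)] with period length k = 4.
k is even, so the fundamental solution of x^2 - 2475y^2 = 1 is (p_{k-1}, q_{k-1}) = (p_3, q_3); compute convergents through index 3.
Convergents (p_i = a_i*p_{i-1} + p_{i-2}, q_i = a_i*q_{i-1} + q_{i-2} with p_{-2}=0, p_{-1}=1, q_{-2}=1, q_{-1}=0):
  i=0: a_0=49, p_0 = 49*1 + 0 = 49, q_0 = 49*0 + 1 = 1.
  i=1: a_1=1, p_1 = 1*49 + 1 = 50, q_1 = 1*1 + 0 = 1.
  i=2: a_2=2, p_2 = 2*50 + 49 = 149, q_2 = 2*1 + 1 = 3.
  i=3: a_3=1, p_3 = 1*149 + 50 = 199, q_3 = 1*3 + 1 = 4.
Check: 199^2 - 2475*4^2 = 39601 - 39600 = 1, so (x, y) = (199, 4) solves the equation, and by the theorem it is the least positive solution.

(x, y) = (199, 4)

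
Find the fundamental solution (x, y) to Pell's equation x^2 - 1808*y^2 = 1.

First expand sqrt(1808) as a continued fraction. With x_i = (sqrt(1808) + m_i)/d_i and (m_0, d_0) = (0, 1): a_0 = floor(sqrt(1808)) = 42, since 42^2 = 1764 <= 1808 < 1849 = 43^2.
Iterate m_{i+1} = d_i*a_i - m_i, d_{i+1} = (1808 - m_{i+1}^2)/d_i, a_{i+1} = floor((a_0 + m_{i+1})/d_{i+1}):
  m_1 = 1*42 - 0 = 42, d_1 = (1808 - 42^2)/1 = 44/1 = 44, a_1 = floor((42 + 42)/44) = 1.
  m_2 = 44*1 - 42 = 2, d_2 = (1808 - 2^2)/44 = 1804/44 = 41, a_2 = floor((42 + 2)/41) = 1.
  m_3 = 41*1 - 2 = 39, d_3 = (1808 - 39^2)/41 = 287/41 = 7, a_3 = floor((42 + 39)/7) = 11.
  m_4 = 7*11 - 39 = 38, d_4 = (1808 - 38^2)/7 = 364/7 = 52, a_4 = floor((42 + 38)/52) = 1.
  m_5 = 52*1 - 38 = 14, d_5 = (1808 - 14^2)/52 = 1612/52 = 31, a_5 = floor((42 + 14)/31) = 1.
  m_6 = 31*1 - 14 = 17, d_6 = (1808 - 17^2)/31 = 1519/31 = 49, a_6 = floor((42 + 17)/49) = 1.
  m_7 = 49*1 - 17 = 32, d_7 = (1808 - 32^2)/49 = 784/49 = 16, a_7 = floor((42 + 32)/16) = 4.
  m_8 = 16*4 - 32 = 32, d_8 = (1808 - 32^2)/16 = 784/16 = 49, a_8 = floor((42 + 32)/49) = 1.
  m_9 = 49*1 - 32 = 17, d_9 = (1808 - 17^2)/49 = 1519/49 = 31, a_9 = floor((42 + 17)/31) = 1.
  m_10 = 31*1 - 17 = 14, d_10 = (1808 - 14^2)/31 = 1612/31 = 52, a_10 = floor((42 + 14)/52) = 1.
  m_11 = 52*1 - 14 = 38, d_11 = (1808 - 38^2)/52 = 364/52 = 7, a_11 = floor((42 + 38)/7) = 11.
  m_12 = 7*11 - 38 = 39, d_12 = (1808 - 39^2)/7 = 287/7 = 41, a_12 = floor((42 + 39)/41) = 1.
  m_13 = 41*1 - 39 = 2, d_13 = (1808 - 2^2)/41 = 1804/41 = 44, a_13 = floor((42 + 2)/44) = 1.
  m_14 = 44*1 - 2 = 42, d_14 = (1808 - 42^2)/44 = 44/44 = 1, a_14 = floor((42 + 42)/1) = 84.
  m_15 = 1*84 - 42 = 42, d_15 = (1808 - 42^2)/1 = 44/1 = 44: (m_15, d_15) = (m_1, d_1) = (42, 44), so from here the quotients repeat a_1, ..., a_14; the period length is 14.
So sqrt(1808) = [42; (1, 1, 11, 1, 1, 1, 4, 1, 1, 1, 11, 1, 1, 84)] with period length k = 14.
k is even, so the fundamental solution of x^2 - 1808y^2 = 1 is (p_{k-1}, q_{k-1}) = (p_13, q_13); compute convergents through index 13.
Convergents (p_i = a_i*p_{i-1} + p_{i-2}, q_i = a_i*q_{i-1} + q_{i-2} with p_{-2}=0, p_{-1}=1, q_{-2}=1, q_{-1}=0):
  i=0: a_0=42, p_0 = 42*1 + 0 = 42, q_0 = 42*0 + 1 = 1.
  i=1: a_1=1, p_1 = 1*42 + 1 = 43, q_1 = 1*1 + 0 = 1.
  i=2: a_2=1, p_2 = 1*43 + 42 = 85, q_2 = 1*1 + 1 = 2.
  i=3: a_3=11, p_3 = 11*85 + 43 = 978, q_3 = 11*2 + 1 = 23.
  i=4: a_4=1, p_4 = 1*978 + 85 = 1063, q_4 = 1*23 + 2 = 25.
  i=5: a_5=1, p_5 = 1*1063 + 978 = 2041, q_5 = 1*25 + 23 = 48.
  i=6: a_6=1, p_6 = 1*2041 + 1063 = 3104, q_6 = 1*48 + 25 = 73.
  i=7: a_7=4, p_7 = 4*3104 + 2041 = 14457, q_7 = 4*73 + 48 = 340.
  i=8: a_8=1, p_8 = 1*14457 + 3104 = 17561, q_8 = 1*340 + 73 = 413.
  i=9: a_9=1, p_9 = 1*17561 + 14457 = 32018, q_9 = 1*413 + 340 = 753.
  i=10: a_10=1, p_10 = 1*32018 + 17561 = 49579, q_10 = 1*753 + 413 = 1166.
  i=11: a_11=11, p_11 = 11*49579 + 32018 = 577387, q_11 = 11*1166 + 753 = 13579.
  i=12: a_12=1, p_12 = 1*577387 + 49579 = 626966, q_12 = 1*13579 + 1166 = 14745.
  i=13: a_13=1, p_13 = 1*626966 + 577387 = 1204353, q_13 = 1*14745 + 13579 = 28324.
Check: 1204353^2 - 1808*28324^2 = 1450466148609 - 1450466148608 = 1, so (x, y) = (1204353, 28324) solves the equation, and by the theorem it is the least positive solution.

(x, y) = (1204353, 28324)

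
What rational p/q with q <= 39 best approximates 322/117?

11/4

Expand x = 322/117 as a continued fraction with the Euclidean algorithm:
  322 = 2*117 + 88, so a_0 = 2.
  117 = 1*88 + 29, so a_1 = 1.
  88 = 3*29 + 1, so a_2 = 3.
  29 = 29*1 + 0, so a_3 = 29.
so x = [2; 1, 3, 29].
Convergents (p_i = a_i*p_{i-1} + p_{i-2}, q_i = a_i*q_{i-1} + q_{i-2} with p_{-2}=0, p_{-1}=1, q_{-2}=1, q_{-1}=0), until the denominator exceeds 39:
  i=0: a_0=2, p_0 = 2*1 + 0 = 2, q_0 = 2*0 + 1 = 1.
  i=1: a_1=1, p_1 = 1*2 + 1 = 3, q_1 = 1*1 + 0 = 1.
  i=2: a_2=3, p_2 = 3*3 + 2 = 11, q_2 = 3*1 + 1 = 4.
  i=3: a_3=29, p_3 = 29*11 + 3 = 322, q_3 = 29*4 + 1 = 117.
q_3 = 117 > 39, so the last convergent with denominator <= 39 is p_2/q_2 = 11/4.
The closest fraction with denominator <= 39 is either p_2/q_2 or the intermediate fraction (k*p_2 + p_1)/(k*q_2 + q_1) with the largest k >= 1 whose denominator stays <= 39; these approach x as k grows, and every other convergent or intermediate fraction in range is farther away.
Largest k: floor((39 - q_1)/q_2) = floor((39 - 1)/4) = 9.
That gives (9*11 + 3)/(9*4 + 1) = 102/37.
Compare the errors: |x - 11/4| = |322*4 - 11*117|/(117*4) = 1/468, and |x - 102/37| = |322*37 - 102*117|/(117*37) = 20/4329.
Cross-multiplying, 1*4329 = 4329 < 9360 = 20*468, so 1/468 is smaller: the convergent 11/4 is closer to x than 102/37.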